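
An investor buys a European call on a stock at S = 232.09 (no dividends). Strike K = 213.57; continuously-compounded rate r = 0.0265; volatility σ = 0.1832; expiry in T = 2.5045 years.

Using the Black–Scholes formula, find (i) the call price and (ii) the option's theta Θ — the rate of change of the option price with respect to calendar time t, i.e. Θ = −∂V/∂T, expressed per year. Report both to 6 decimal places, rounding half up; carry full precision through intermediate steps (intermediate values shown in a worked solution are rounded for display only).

σ√T = 0.1832·√2.5045 = 0.289925
d₁ = (ln(S/K) + (r+σ²/2)T) / (σ√T) = (ln(232.09/213.57) + (0.0265+0.1832²/2)·2.5045) / 0.289925 = (0.083161 + 0.108398) / 0.289925 = 0.660716
d₂ = d₁ − σ√T = 0.660716 − 0.289925 = 0.370790
e^{−rT} = e^{−0.0265·2.5045} = 0.935785
N(d₁) = 0.745603,  N(d₂) = 0.644603
Call price V = S·N(d₁) − K·e^{−rT}·N(d₂) = 173.046925 − 128.827599 = 44.219326
φ(d₁) = (1/√(2π))·e^{−d₁²/2} = 0.320712
Θ = −S·φ(d₁)·σ/(2√T) − r·K·e^{−rT}·N(d₂) = −4.308309 − 3.413931 = -7.722240

price = 44.219326
Θ = -7.722240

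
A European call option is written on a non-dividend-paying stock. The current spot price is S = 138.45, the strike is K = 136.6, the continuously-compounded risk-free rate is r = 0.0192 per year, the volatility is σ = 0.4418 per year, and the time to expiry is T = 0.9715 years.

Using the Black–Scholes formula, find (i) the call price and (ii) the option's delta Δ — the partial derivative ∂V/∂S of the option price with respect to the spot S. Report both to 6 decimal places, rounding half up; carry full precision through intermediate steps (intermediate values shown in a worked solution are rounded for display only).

price = 25.736241
Δ = 0.614649

σ√T = 0.4418·√0.9715 = 0.435459
d₁ = (ln(S/K) + (r+σ²/2)T) / (σ√T) = (ln(138.45/136.6) + (0.0192+0.4418²/2)·0.9715) / 0.435459 = (0.013452 + 0.113465) / 0.435459 = 0.291456
d₂ = d₁ − σ√T = 0.291456 − 0.435459 = -0.144002
e^{−rT} = e^{−0.0192·0.9715} = 0.981520
N(d₁) = 0.614649,  N(d₂) = 0.442749
Call price V = S·N(d₁) − K·e^{−rT}·N(d₂) = 85.098139 − 59.361898 = 25.736241
Δ = N(d₁) = 0.614649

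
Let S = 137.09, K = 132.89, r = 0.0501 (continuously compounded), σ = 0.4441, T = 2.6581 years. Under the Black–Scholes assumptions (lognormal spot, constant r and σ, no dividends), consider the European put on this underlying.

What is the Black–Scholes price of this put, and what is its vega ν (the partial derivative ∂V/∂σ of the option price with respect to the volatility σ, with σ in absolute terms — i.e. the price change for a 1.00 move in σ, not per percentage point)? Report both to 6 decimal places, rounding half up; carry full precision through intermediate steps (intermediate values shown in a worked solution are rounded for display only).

price = 26.306698
ν = 74.970083

σ√T = 0.4441·√2.6581 = 0.724046
d₁ = (ln(S/K) + (r+σ²/2)T) / (σ√T) = (ln(137.09/132.89) + (0.0501+0.4441²/2)·2.6581) / 0.724046 = (0.031116 + 0.395292) / 0.724046 = 0.588924
d₂ = d₁ − σ√T = 0.588924 − 0.724046 = -0.135122
e^{−rT} = e^{−0.0501·2.6581} = 0.875316
N(−d₁) = 0.277956,  N(−d₂) = 0.553742
Put price V = K·e^{−rT}·N(−d₂) − S·N(−d₁) = 64.411702 − 38.105003 = 26.306698
φ(d₁) = (1/√(2π))·e^{−d₁²/2} = 0.335426
ν = S·φ(d₁)·√T = 74.970083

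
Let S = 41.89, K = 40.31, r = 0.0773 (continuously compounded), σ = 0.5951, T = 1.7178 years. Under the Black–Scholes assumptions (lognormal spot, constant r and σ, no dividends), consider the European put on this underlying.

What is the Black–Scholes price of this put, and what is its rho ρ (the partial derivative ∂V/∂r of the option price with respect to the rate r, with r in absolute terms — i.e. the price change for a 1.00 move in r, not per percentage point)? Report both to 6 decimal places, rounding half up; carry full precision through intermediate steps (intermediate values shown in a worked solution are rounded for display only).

price = 8.681431
ρ = -34.420153

σ√T = 0.5951·√1.7178 = 0.779967
d₁ = (ln(S/K) + (r+σ²/2)T) / (σ√T) = (ln(41.89/40.31) + (0.0773+0.5951²/2)·1.7178) / 0.779967 = (0.038448 + 0.436960) / 0.779967 = 0.609523
d₂ = d₁ − σ√T = 0.609523 − 0.779967 = -0.170444
e^{−rT} = e^{−0.0773·1.7178} = 0.875653
N(−d₁) = 0.271089,  N(−d₂) = 0.567670
Put price V = K·e^{−rT}·N(−d₂) − S·N(−d₁) = 20.037346 − 11.355916 = 8.681431
ρ = −K·T·e^{−rT}·N(−d₂) = -34.420153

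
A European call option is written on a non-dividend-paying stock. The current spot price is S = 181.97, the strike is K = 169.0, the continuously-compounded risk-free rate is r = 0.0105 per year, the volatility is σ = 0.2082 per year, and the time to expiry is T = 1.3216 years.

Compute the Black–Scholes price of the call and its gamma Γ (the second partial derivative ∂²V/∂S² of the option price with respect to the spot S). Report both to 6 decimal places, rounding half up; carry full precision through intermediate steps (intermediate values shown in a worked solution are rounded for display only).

price = 25.354292
Γ = 0.008137

σ√T = 0.2082·√1.3216 = 0.239349
d₁ = (ln(S/K) + (r+σ²/2)T) / (σ√T) = (ln(181.97/169.0) + (0.0105+0.2082²/2)·1.3216) / 0.239349 = (0.073943 + 0.042521) / 0.239349 = 0.486587
d₂ = d₁ − σ√T = 0.486587 − 0.239349 = 0.247238
e^{−rT} = e^{−0.0105·1.3216} = 0.986219
N(d₁) = 0.686724,  N(d₂) = 0.597638
Call price V = S·N(d₁) − K·e^{−rT}·N(d₂) = 124.963228 − 99.608935 = 25.354292
φ(d₁) = (1/√(2π))·e^{−d₁²/2} = 0.354403
Γ = φ(d₁) / (S·σ·√T) = 0.008137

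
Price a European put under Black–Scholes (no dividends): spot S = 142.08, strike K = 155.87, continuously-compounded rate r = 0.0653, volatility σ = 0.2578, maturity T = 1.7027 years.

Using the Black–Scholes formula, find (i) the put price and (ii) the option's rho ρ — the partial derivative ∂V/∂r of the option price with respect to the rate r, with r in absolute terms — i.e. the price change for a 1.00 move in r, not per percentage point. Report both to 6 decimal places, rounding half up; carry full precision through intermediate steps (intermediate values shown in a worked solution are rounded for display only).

price = 17.525974
ρ = -129.422817

σ√T = 0.2578·√1.7027 = 0.336397
d₁ = (ln(S/K) + (r+σ²/2)T) / (σ√T) = (ln(142.08/155.87) + (0.0653+0.2578²/2)·1.7027) / 0.336397 = (-0.092632 + 0.167768) / 0.336397 = 0.223354
d₂ = d₁ − σ√T = 0.223354 − 0.336397 = -0.113043
e^{−rT} = e^{−0.0653·1.7027} = 0.894772
N(−d₁) = 0.411630,  N(−d₂) = 0.545002
Put price V = K·e^{−rT}·N(−d₂) − S·N(−d₁) = 76.010347 − 58.484373 = 17.525974
ρ = −K·T·e^{−rT}·N(−d₂) = -129.422817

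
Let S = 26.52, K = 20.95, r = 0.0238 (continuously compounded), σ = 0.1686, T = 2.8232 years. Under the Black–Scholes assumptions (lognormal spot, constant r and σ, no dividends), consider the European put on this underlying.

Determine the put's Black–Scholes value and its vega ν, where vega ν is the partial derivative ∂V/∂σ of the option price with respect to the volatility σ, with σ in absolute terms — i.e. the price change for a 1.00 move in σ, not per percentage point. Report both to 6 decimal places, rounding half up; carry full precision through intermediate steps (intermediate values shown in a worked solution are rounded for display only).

σ√T = 0.1686·√2.8232 = 0.283288
d₁ = (ln(S/K) + (r+σ²/2)T) / (σ√T) = (ln(26.52/20.95) + (0.0238+0.1686²/2)·2.8232) / 0.283288 = (0.235761 + 0.107318) / 0.283288 = 1.211059
d₂ = d₁ − σ√T = 1.211059 − 0.283288 = 0.927771
e^{−rT} = e^{−0.0238·2.8232} = 0.935016
N(−d₁) = 0.112936,  N(−d₂) = 0.176763
Put price V = K·e^{−rT}·N(−d₂) − S·N(−d₁) = 3.462538 − 2.995071 = 0.467466
φ(d₁) = (1/√(2π))·e^{−d₁²/2} = 0.191614
ν = S·φ(d₁)·√T = 8.538315

price = 0.467466
ν = 8.538315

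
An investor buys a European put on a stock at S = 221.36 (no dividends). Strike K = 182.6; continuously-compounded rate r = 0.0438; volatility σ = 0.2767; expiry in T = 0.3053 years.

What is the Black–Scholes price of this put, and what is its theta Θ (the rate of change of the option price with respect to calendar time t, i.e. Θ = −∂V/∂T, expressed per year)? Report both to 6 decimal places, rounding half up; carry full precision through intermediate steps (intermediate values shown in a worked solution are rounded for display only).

σ√T = 0.2767·√0.3053 = 0.152888
d₁ = (ln(S/K) + (r+σ²/2)T) / (σ√T) = (ln(221.36/182.6) + (0.0438+0.2767²/2)·0.3053) / 0.152888 = (0.192492 + 0.025059) / 0.152888 = 1.422952
d₂ = d₁ − σ√T = 1.422952 − 0.152888 = 1.270064
e^{−rT} = e^{−0.0438·0.3053} = 0.986717
N(−d₁) = 0.077375,  N(−d₂) = 0.102031
Put price V = K·e^{−rT}·N(−d₂) − S·N(−d₁) = 18.383367 − 17.127745 = 1.255622
φ(d₁) = (1/√(2π))·e^{−d₁²/2} = 0.144955
Θ = −S·φ(d₁)·σ/(2√T) + r·K·e^{−rT}·N(−d₂) = −8.034281 + 0.805191 = -7.229090

price = 1.255622
Θ = -7.229090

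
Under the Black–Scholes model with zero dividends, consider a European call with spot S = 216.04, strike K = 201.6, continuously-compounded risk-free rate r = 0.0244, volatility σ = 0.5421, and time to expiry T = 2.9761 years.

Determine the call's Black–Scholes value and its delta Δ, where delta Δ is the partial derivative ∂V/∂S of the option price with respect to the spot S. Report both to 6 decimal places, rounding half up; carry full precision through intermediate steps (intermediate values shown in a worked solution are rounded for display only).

σ√T = 0.5421·√2.9761 = 0.935197
d₁ = (ln(S/K) + (r+σ²/2)T) / (σ√T) = (ln(216.04/201.6) + (0.0244+0.5421²/2)·2.9761) / 0.935197 = (0.069178 + 0.509914) / 0.935197 = 0.619219
d₂ = d₁ − σ√T = 0.619219 − 0.935197 = -0.315978
e^{−rT} = e^{−0.0244·2.9761} = 0.929957
N(d₁) = 0.732114,  N(d₂) = 0.376010
Call price V = S·N(d₁) − K·e^{−rT}·N(d₂) = 158.165889 − 70.494017 = 87.671872
Δ = N(d₁) = 0.732114

price = 87.671872
Δ = 0.732114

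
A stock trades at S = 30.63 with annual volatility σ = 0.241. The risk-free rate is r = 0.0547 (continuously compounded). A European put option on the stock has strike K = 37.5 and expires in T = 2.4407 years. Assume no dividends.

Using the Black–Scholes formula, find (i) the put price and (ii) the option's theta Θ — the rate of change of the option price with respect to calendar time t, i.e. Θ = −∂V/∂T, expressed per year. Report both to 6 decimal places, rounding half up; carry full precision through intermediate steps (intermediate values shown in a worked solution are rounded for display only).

price = 5.906440
Θ = 0.214720

σ√T = 0.241·√2.4407 = 0.376508
d₁ = (ln(S/K) + (r+σ²/2)T) / (σ√T) = (ln(30.63/37.5) + (0.0547+0.241²/2)·2.4407) / 0.376508 = (-0.202361 + 0.204385) / 0.376508 = 0.005377
d₂ = d₁ − σ√T = 0.005377 − 0.376508 = -0.371131
e^{−rT} = e^{−0.0547·2.4407} = 0.875022
N(−d₁) = 0.497855,  N(−d₂) = 0.644730
Put price V = K·e^{−rT}·N(−d₂) − S·N(−d₁) = 21.155737 − 15.249297 = 5.906440
φ(d₁) = (1/√(2π))·e^{−d₁²/2} = 0.398937
Θ = −S·φ(d₁)·σ/(2√T) + r·K·e^{−rT}·N(−d₂) = −0.942498 + 1.157219 = 0.214720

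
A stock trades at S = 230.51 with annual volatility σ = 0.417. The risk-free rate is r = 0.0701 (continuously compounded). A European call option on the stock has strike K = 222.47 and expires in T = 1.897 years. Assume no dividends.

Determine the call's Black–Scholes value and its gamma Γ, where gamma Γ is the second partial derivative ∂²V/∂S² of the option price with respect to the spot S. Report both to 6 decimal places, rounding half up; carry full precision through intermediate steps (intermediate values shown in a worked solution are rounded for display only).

price = 67.922480
Γ = 0.002546

σ√T = 0.417·√1.897 = 0.574341
d₁ = (ln(S/K) + (r+σ²/2)T) / (σ√T) = (ln(230.51/222.47) + (0.0701+0.417²/2)·1.897) / 0.574341 = (0.035502 + 0.297913) / 0.574341 = 0.580518
d₂ = d₁ − σ√T = 0.580518 − 0.574341 = 0.006177
e^{−rT} = e^{−0.0701·1.897} = 0.875483
N(d₁) = 0.719217,  N(d₂) = 0.502464
Call price V = S·N(d₁) − K·e^{−rT}·N(d₂) = 165.786811 − 97.864331 = 67.922480
φ(d₁) = (1/√(2π))·e^{−d₁²/2} = 0.337079
Γ = φ(d₁) / (S·σ·√T) = 0.002546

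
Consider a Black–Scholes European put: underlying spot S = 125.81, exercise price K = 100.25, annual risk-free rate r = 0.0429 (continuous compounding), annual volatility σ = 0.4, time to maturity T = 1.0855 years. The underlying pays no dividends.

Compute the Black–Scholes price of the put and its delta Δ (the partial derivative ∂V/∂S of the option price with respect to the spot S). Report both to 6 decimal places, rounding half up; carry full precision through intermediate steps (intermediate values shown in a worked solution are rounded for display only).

σ√T = 0.4·√1.0855 = 0.416749
d₁ = (ln(S/K) + (r+σ²/2)T) / (σ√T) = (ln(125.81/100.25) + (0.0429+0.4²/2)·1.0855) / 0.416749 = (0.227106 + 0.133408) / 0.416749 = 0.865061
d₂ = d₁ − σ√T = 0.865061 − 0.416749 = 0.448312
e^{−rT} = e^{−0.0429·1.0855} = 0.954500
N(−d₁) = 0.193503,  N(−d₂) = 0.326964
Put price V = K·e^{−rT}·N(−d₂) − S·N(−d₁) = 31.286728 − 24.344558 = 6.942170
Δ = −N(−d₁) = -0.193503

price = 6.942170
Δ = -0.193503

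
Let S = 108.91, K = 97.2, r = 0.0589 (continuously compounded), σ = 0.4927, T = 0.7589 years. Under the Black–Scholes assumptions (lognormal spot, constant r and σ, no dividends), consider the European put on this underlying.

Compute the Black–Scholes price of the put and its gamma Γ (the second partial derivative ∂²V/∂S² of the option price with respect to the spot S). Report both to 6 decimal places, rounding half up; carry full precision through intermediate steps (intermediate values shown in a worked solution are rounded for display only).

price = 10.306204
Γ = 0.007197

σ√T = 0.4927·√0.7589 = 0.429215
d₁ = (ln(S/K) + (r+σ²/2)T) / (σ√T) = (ln(108.91/97.2) + (0.0589+0.4927²/2)·0.7589) / 0.429215 = (0.113751 + 0.136812) / 0.429215 = 0.583771
d₂ = d₁ − σ√T = 0.583771 − 0.429215 = 0.154556
e^{−rT} = e^{−0.0589·0.7589} = 0.956285
N(−d₁) = 0.279687,  N(−d₂) = 0.438586
Put price V = K·e^{−rT}·N(−d₂) − S·N(−d₁) = 40.766949 − 30.460745 = 10.306204
φ(d₁) = (1/√(2π))·e^{−d₁²/2} = 0.336441
Γ = φ(d₁) / (S·σ·√T) = 0.007197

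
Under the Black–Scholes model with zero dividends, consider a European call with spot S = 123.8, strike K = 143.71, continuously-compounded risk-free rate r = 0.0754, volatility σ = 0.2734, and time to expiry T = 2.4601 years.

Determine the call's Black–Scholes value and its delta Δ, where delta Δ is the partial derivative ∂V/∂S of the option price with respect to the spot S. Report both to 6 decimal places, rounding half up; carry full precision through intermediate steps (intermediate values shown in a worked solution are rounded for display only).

price = 22.925967
Δ = 0.617608

σ√T = 0.2734·√2.4601 = 0.428820
d₁ = (ln(S/K) + (r+σ²/2)T) / (σ√T) = (ln(123.8/143.71) + (0.0754+0.2734²/2)·2.4601) / 0.428820 = (-0.149130 + 0.277435) / 0.428820 = 0.299204
d₂ = d₁ − σ√T = 0.299204 − 0.428820 = -0.129616
e^{−rT} = e^{−0.0754·2.4601} = 0.830696
N(d₁) = 0.617608,  N(d₂) = 0.448435
Call price V = S·N(d₁) − K·e^{−rT}·N(d₂) = 76.459861 − 53.533894 = 22.925967
Δ = N(d₁) = 0.617608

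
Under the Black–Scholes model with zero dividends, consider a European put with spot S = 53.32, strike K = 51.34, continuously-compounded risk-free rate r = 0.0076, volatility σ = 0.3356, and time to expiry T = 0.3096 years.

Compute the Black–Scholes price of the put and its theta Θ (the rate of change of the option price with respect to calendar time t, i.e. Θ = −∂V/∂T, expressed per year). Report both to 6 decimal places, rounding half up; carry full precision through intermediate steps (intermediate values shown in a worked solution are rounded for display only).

price = 2.927351
Θ = -5.940843

σ√T = 0.3356·√0.3096 = 0.186734
d₁ = (ln(S/K) + (r+σ²/2)T) / (σ√T) = (ln(53.32/51.34) + (0.0076+0.3356²/2)·0.3096) / 0.186734 = (0.037841 + 0.019788) / 0.186734 = 0.308616
d₂ = d₁ − σ√T = 0.308616 − 0.186734 = 0.121883
e^{−rT} = e^{−0.0076·0.3096} = 0.997650
N(−d₁) = 0.378807,  N(−d₂) = 0.451496
Put price V = K·e^{−rT}·N(−d₂) − S·N(−d₁) = 23.125329 − 20.197977 = 2.927351
φ(d₁) = (1/√(2π))·e^{−d₁²/2} = 0.380389
Θ = −S·φ(d₁)·σ/(2√T) + r·K·e^{−rT}·N(−d₂) = −6.116595 + 0.175752 = -5.940843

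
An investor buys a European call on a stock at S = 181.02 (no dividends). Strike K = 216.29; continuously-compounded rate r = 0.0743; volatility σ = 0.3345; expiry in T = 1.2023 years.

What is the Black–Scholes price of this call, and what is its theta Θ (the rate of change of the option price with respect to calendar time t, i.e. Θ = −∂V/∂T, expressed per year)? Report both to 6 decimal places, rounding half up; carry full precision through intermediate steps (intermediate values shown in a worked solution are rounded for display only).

σ√T = 0.3345·√1.2023 = 0.366777
d₁ = (ln(S/K) + (r+σ²/2)T) / (σ√T) = (ln(181.02/216.29) + (0.0743+0.3345²/2)·1.2023) / 0.366777 = (-0.178013 + 0.156594) / 0.366777 = -0.058397
d₂ = d₁ − σ√T = -0.058397 − 0.366777 = -0.425175
e^{−rT} = e^{−0.0743·1.2023} = 0.914543
N(d₁) = 0.476716,  N(d₂) = 0.335355
Call price V = S·N(d₁) − K·e^{−rT}·N(d₂) = 86.295135 − 66.335318 = 19.959816
φ(d₁) = (1/√(2π))·e^{−d₁²/2} = 0.398263
Θ = −S·φ(d₁)·σ/(2√T) − r·K·e^{−rT}·N(d₂) = −10.996533 − 4.928714 = -15.925248

price = 19.959816
Θ = -15.925248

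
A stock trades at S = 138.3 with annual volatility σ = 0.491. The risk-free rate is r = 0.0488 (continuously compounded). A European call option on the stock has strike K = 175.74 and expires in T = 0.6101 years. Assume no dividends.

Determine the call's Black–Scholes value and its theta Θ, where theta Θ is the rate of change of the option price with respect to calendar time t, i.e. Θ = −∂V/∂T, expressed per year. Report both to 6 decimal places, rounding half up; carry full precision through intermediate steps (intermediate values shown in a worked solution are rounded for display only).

σ√T = 0.491·√0.6101 = 0.383515
d₁ = (ln(S/K) + (r+σ²/2)T) / (σ√T) = (ln(138.3/175.74) + (0.0488+0.491²/2)·0.6101) / 0.383515 = (-0.239580 + 0.103315) / 0.383515 = -0.355308
d₂ = d₁ − σ√T = -0.355308 − 0.383515 = -0.738822
e^{−rT} = e^{−0.0488·0.6101} = 0.970666
N(d₁) = 0.361180,  N(d₂) = 0.230007
Call price V = S·N(d₁) − K·e^{−rT}·N(d₂) = 49.951127 − 39.235775 = 10.715352
φ(d₁) = (1/√(2π))·e^{−d₁²/2} = 0.374539
Θ = −S·φ(d₁)·σ/(2√T) − r·K·e^{−rT}·N(d₂) = −16.280576 − 1.914706 = -18.195282

price = 10.715352
Θ = -18.195282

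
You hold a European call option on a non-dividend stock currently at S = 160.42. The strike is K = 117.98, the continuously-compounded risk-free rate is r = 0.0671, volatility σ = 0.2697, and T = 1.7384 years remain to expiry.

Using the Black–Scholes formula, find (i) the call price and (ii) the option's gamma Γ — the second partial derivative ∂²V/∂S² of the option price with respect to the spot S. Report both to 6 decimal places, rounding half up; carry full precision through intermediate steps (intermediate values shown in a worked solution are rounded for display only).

price = 58.032807
Γ = 0.002736

σ√T = 0.2697·√1.7384 = 0.355595
d₁ = (ln(S/K) + (r+σ²/2)T) / (σ√T) = (ln(160.42/117.98) + (0.0671+0.2697²/2)·1.7384) / 0.355595 = (0.307280 + 0.179871) / 0.355595 = 1.369959
d₂ = d₁ − σ√T = 1.369959 − 0.355595 = 1.014364
e^{−rT} = e^{−0.0671·1.7384} = 0.889900
N(d₁) = 0.914650,  N(d₂) = 0.844795
Call price V = S·N(d₁) − K·e^{−rT}·N(d₂) = 146.728184 − 88.695377 = 58.032807
φ(d₁) = (1/√(2π))·e^{−d₁²/2} = 0.156088
Γ = φ(d₁) / (S·σ·√T) = 0.002736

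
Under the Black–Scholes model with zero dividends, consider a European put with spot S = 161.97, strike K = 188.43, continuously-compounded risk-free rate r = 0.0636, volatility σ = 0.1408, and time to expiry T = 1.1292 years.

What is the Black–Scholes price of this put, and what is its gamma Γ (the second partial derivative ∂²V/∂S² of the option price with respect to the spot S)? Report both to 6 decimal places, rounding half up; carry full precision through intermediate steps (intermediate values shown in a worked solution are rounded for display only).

price = 18.143387
Γ = 0.014833

σ√T = 0.1408·√1.1292 = 0.149619
d₁ = (ln(S/K) + (r+σ²/2)T) / (σ√T) = (ln(161.97/188.43) + (0.0636+0.1408²/2)·1.1292) / 0.149619 = (-0.151315 + 0.083010) / 0.149619 = -0.456527
d₂ = d₁ − σ√T = -0.456527 − 0.149619 = -0.606147
e^{−rT} = e^{−0.0636·1.1292} = 0.930701
N(−d₁) = 0.675995,  N(−d₂) = 0.727791
Put price V = K·e^{−rT}·N(−d₂) − S·N(−d₁) = 127.634218 − 109.490831 = 18.143387
φ(d₁) = (1/√(2π))·e^{−d₁²/2} = 0.359462
Γ = φ(d₁) / (S·σ·√T) = 0.014833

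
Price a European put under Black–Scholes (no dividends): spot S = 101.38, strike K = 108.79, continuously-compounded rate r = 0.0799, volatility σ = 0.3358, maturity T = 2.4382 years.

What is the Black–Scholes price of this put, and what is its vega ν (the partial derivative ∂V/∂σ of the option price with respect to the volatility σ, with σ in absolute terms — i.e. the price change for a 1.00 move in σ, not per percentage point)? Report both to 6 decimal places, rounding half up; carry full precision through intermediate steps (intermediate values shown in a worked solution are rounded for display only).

σ√T = 0.3358·√2.4382 = 0.524343
d₁ = (ln(S/K) + (r+σ²/2)T) / (σ√T) = (ln(101.38/108.79) + (0.0799+0.3358²/2)·2.4382) / 0.524343 = (-0.070544 + 0.332280) / 0.524343 = 0.499170
d₂ = d₁ − σ√T = 0.499170 − 0.524343 = -0.025173
e^{−rT} = e^{−0.0799·2.4382} = 0.822989
N(−d₁) = 0.308830,  N(−d₂) = 0.510041
Put price V = K·e^{−rT}·N(−d₂) − S·N(−d₁) = 45.665534 − 31.309161 = 14.356374
φ(d₁) = (1/√(2π))·e^{−d₁²/2} = 0.352211
ν = S·φ(d₁)·√T = 55.755826

price = 14.356374
ν = 55.755826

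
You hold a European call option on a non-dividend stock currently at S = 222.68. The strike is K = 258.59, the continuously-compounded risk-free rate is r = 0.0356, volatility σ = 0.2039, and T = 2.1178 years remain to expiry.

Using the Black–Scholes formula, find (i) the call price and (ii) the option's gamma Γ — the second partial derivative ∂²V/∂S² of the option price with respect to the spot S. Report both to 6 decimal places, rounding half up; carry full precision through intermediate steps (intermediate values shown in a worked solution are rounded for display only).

σ√T = 0.2039·√2.1178 = 0.296729
d₁ = (ln(S/K) + (r+σ²/2)T) / (σ√T) = (ln(222.68/258.59) + (0.0356+0.2039²/2)·2.1178) / 0.296729 = (-0.149508 + 0.119418) / 0.296729 = -0.101407
d₂ = d₁ − σ√T = -0.101407 − 0.296729 = -0.398136
e^{−rT} = e^{−0.0356·2.1178} = 0.927378
N(d₁) = 0.459614,  N(d₂) = 0.345265
Call price V = S·N(d₁) − K·e^{−rT}·N(d₂) = 102.346781 − 82.798277 = 19.548504
φ(d₁) = (1/√(2π))·e^{−d₁²/2} = 0.396896
Γ = φ(d₁) / (S·σ·√T) = 0.006007

price = 19.548504
Γ = 0.006007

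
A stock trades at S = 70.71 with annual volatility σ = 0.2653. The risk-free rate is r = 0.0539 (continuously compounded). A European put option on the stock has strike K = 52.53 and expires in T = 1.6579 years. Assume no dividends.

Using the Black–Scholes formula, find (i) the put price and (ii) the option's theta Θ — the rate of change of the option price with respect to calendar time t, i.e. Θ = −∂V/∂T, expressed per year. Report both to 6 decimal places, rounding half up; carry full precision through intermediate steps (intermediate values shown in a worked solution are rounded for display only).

σ√T = 0.2653·√1.6579 = 0.341599
d₁ = (ln(S/K) + (r+σ²/2)T) / (σ√T) = (ln(70.71/52.53) + (0.0539+0.2653²/2)·1.6579) / 0.341599 = (0.297203 + 0.147706) / 0.341599 = 1.302429
d₂ = d₁ − σ√T = 1.302429 − 0.341599 = 0.960830
e^{−rT} = e^{−0.0539·1.6579} = 0.914516
N(−d₁) = 0.096385,  N(−d₂) = 0.168319
Put price V = K·e^{−rT}·N(−d₂) − S·N(−d₁) = 8.085951 − 6.815375 = 1.270575
φ(d₁) = (1/√(2π))·e^{−d₁²/2} = 0.170828
Θ = −S·φ(d₁)·σ/(2√T) + r·K·e^{−rT}·N(−d₂) = −1.244421 + 0.435833 = -0.808589

price = 1.270575
Θ = -0.808589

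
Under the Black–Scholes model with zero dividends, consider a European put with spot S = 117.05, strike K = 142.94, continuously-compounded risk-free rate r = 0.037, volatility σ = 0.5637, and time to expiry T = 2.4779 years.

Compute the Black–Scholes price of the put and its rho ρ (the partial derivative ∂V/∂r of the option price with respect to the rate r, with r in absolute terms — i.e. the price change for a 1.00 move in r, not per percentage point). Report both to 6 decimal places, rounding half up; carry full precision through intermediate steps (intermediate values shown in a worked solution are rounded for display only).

σ√T = 0.5637·√2.4779 = 0.887340
d₁ = (ln(S/K) + (r+σ²/2)T) / (σ√T) = (ln(117.05/142.94) + (0.037+0.5637²/2)·2.4779) / 0.887340 = (-0.199824 + 0.485368) / 0.887340 = 0.321798
d₂ = d₁ − σ√T = 0.321798 − 0.887340 = -0.565541
e^{−rT} = e^{−0.037·2.4779} = 0.912395
N(−d₁) = 0.373803,  N(−d₂) = 0.714147
Put price V = K·e^{−rT}·N(−d₂) − S·N(−d₁) = 93.137464 − 43.753612 = 49.383853
ρ = −K·T·e^{−rT}·N(−d₂) = -230.785322

price = 49.383853
ρ = -230.785322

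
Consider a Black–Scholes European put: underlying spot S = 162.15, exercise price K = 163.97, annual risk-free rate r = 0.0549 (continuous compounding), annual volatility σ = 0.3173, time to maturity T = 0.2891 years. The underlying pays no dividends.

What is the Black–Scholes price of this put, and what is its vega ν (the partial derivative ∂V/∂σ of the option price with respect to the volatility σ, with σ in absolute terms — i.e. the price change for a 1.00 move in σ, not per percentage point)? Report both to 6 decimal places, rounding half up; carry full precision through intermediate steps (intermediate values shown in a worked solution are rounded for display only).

σ√T = 0.3173·√0.2891 = 0.170606
d₁ = (ln(S/K) + (r+σ²/2)T) / (σ√T) = (ln(162.15/163.97) + (0.0549+0.3173²/2)·0.2891) / 0.170606 = (-0.011162 + 0.030425) / 0.170606 = 0.112910
d₂ = d₁ − σ√T = 0.112910 − 0.170606 = -0.057696
e^{−rT} = e^{−0.0549·0.2891} = 0.984254
N(−d₁) = 0.455051,  N(−d₂) = 0.523005
Put price V = K·e^{−rT}·N(−d₂) − S·N(−d₁) = 84.406699 − 73.786507 = 10.620193
φ(d₁) = (1/√(2π))·e^{−d₁²/2} = 0.396407
ν = S·φ(d₁)·√T = 34.560715

price = 10.620193
ν = 34.560715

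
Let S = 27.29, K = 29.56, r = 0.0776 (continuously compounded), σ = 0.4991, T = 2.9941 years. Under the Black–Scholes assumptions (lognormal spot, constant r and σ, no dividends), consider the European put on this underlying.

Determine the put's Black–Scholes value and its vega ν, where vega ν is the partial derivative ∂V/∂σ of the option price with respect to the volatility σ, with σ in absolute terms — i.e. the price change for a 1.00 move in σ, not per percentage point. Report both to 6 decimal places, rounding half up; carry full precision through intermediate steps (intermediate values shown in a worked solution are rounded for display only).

price = 6.667623
ν = 15.656337

σ√T = 0.4991·√2.9941 = 0.863616
d₁ = (ln(S/K) + (r+σ²/2)T) / (σ√T) = (ln(27.29/29.56) + (0.0776+0.4991²/2)·2.9941) / 0.863616 = (-0.079902 + 0.605259) / 0.863616 = 0.608322
d₂ = d₁ − σ√T = 0.608322 − 0.863616 = -0.255294
e^{−rT} = e^{−0.0776·2.9941} = 0.792675
N(−d₁) = 0.271487,  N(−d₂) = 0.600752
Put price V = K·e^{−rT}·N(−d₂) − S·N(−d₁) = 14.076501 − 7.408878 = 6.667623
φ(d₁) = (1/√(2π))·e^{−d₁²/2} = 0.331553
ν = S·φ(d₁)·√T = 15.656337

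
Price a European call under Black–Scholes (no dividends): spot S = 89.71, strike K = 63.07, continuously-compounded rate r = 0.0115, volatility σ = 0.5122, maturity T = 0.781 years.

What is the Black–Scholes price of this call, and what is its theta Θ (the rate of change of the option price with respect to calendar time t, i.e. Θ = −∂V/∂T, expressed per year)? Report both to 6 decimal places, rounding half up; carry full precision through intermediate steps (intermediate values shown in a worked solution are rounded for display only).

price = 31.230043
Θ = -6.651023

σ√T = 0.5122·√0.781 = 0.452653
d₁ = (ln(S/K) + (r+σ²/2)T) / (σ√T) = (ln(89.71/63.07) + (0.0115+0.5122²/2)·0.781) / 0.452653 = (0.352337 + 0.111429) / 0.452653 = 1.024551
d₂ = d₁ − σ√T = 1.024551 − 0.452653 = 0.571898
e^{−rT} = e^{−0.0115·0.781} = 0.991059
N(d₁) = 0.847212,  N(d₂) = 0.716305
Call price V = S·N(d₁) − K·e^{−rT}·N(d₂) = 76.003429 − 44.773386 = 31.230043
φ(d₁) = (1/√(2π))·e^{−d₁²/2} = 0.236031
Θ = −S·φ(d₁)·σ/(2√T) − r·K·e^{−rT}·N(d₂) = −6.136129 − 0.514894 = -6.651023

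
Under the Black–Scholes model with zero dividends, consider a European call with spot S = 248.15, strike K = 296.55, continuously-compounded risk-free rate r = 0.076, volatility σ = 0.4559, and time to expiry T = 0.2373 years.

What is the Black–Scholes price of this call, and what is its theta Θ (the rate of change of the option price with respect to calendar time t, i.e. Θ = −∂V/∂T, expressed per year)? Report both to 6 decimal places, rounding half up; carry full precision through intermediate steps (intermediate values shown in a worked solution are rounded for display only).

σ√T = 0.4559·√0.2373 = 0.222085
d₁ = (ln(S/K) + (r+σ²/2)T) / (σ√T) = (ln(248.15/296.55) + (0.076+0.4559²/2)·0.2373) / 0.222085 = (-0.178182 + 0.042696) / 0.222085 = -0.610069
d₂ = d₁ − σ√T = -0.610069 − 0.222085 = -0.832153
e^{−rT} = e^{−0.076·0.2373} = 0.982127
N(d₁) = 0.270908,  N(d₂) = 0.202661
Call price V = S·N(d₁) − K·e^{−rT}·N(d₂) = 67.225864 − 59.025027 = 8.200838
φ(d₁) = (1/√(2π))·e^{−d₁²/2} = 0.331201
Θ = −S·φ(d₁)·σ/(2√T) − r·K·e^{−rT}·N(d₂) = −38.458860 − 4.485902 = -42.944762

price = 8.200838
Θ = -42.944762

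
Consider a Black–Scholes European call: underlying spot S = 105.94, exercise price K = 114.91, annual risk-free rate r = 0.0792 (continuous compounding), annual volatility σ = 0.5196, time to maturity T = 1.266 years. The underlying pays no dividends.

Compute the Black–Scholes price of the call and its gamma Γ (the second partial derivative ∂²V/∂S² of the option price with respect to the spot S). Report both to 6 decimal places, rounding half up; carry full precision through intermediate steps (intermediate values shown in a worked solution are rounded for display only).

price = 25.141301
Γ = 0.006110

σ√T = 0.5196·√1.266 = 0.584637
d₁ = (ln(S/K) + (r+σ²/2)T) / (σ√T) = (ln(105.94/114.91) + (0.0792+0.5196²/2)·1.266) / 0.584637 = (-0.081276 + 0.271167) / 0.584637 = 0.324802
d₂ = d₁ − σ√T = 0.324802 − 0.584637 = -0.259835
e^{−rT} = e^{−0.0792·1.266} = 0.904596
N(d₁) = 0.627334,  N(d₂) = 0.397495
Call price V = S·N(d₁) − K·e^{−rT}·N(d₂) = 66.459801 − 41.318500 = 25.141301
φ(d₁) = (1/√(2π))·e^{−d₁²/2} = 0.378444
Γ = φ(d₁) / (S·σ·√T) = 0.006110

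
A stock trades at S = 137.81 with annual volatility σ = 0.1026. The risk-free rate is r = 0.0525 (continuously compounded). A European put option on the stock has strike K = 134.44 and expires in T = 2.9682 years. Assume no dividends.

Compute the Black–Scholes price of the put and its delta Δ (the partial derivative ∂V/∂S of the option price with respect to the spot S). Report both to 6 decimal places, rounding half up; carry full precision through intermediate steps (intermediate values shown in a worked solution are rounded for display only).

price = 1.774744
Δ = -0.133496

σ√T = 0.1026·√2.9682 = 0.176764
d₁ = (ln(S/K) + (r+σ²/2)T) / (σ√T) = (ln(137.81/134.44) + (0.0525+0.1026²/2)·2.9682) / 0.176764 = (0.024758 + 0.171453) / 0.176764 = 1.110017
d₂ = d₁ − σ√T = 1.110017 − 0.176764 = 0.933253
e^{−rT} = e^{−0.0525·2.9682} = 0.855704
N(−d₁) = 0.133496,  N(−d₂) = 0.175345
Put price V = K·e^{−rT}·N(−d₂) − S·N(−d₁) = 20.171792 − 18.397049 = 1.774744
Δ = −N(−d₁) = -0.133496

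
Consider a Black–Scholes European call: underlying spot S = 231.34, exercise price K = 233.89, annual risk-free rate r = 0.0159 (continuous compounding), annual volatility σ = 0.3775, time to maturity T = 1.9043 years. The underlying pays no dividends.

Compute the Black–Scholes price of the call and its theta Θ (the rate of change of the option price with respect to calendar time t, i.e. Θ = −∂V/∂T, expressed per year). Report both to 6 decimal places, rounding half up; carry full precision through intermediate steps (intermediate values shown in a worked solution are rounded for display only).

price = 49.329493
Θ = -13.561975

σ√T = 0.3775·√1.9043 = 0.520936
d₁ = (ln(S/K) + (r+σ²/2)T) / (σ√T) = (ln(231.34/233.89) + (0.0159+0.3775²/2)·1.9043) / 0.520936 = (-0.010962 + 0.165966) / 0.520936 = 0.297547
d₂ = d₁ − σ√T = 0.297547 − 0.520936 = -0.223389
e^{−rT} = e^{−0.0159·1.9043} = 0.970175
N(d₁) = 0.616976,  N(d₂) = 0.411616
Call price V = S·N(d₁) − K·e^{−rT}·N(d₂) = 142.731159 − 93.401666 = 49.329493
φ(d₁) = (1/√(2π))·e^{−d₁²/2} = 0.381667
Θ = −S·φ(d₁)·σ/(2√T) − r·K·e^{−rT}·N(d₂) = −12.076888 − 1.485086 = -13.561975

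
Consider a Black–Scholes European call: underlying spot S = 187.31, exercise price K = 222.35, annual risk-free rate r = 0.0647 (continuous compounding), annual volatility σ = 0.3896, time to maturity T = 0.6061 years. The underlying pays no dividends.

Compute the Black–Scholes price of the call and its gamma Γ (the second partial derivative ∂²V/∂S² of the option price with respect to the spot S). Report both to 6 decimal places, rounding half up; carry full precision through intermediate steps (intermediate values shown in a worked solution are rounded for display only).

price = 13.172289
Γ = 0.006744

σ√T = 0.3896·√0.6061 = 0.303313
d₁ = (ln(S/K) + (r+σ²/2)T) / (σ√T) = (ln(187.31/222.35) + (0.0647+0.3896²/2)·0.6061) / 0.303313 = (-0.171488 + 0.085214) / 0.303313 = -0.284438
d₂ = d₁ − σ√T = -0.284438 − 0.303313 = -0.587751
e^{−rT} = e^{−0.0647·0.6061} = 0.961544
N(d₁) = 0.388038,  N(d₂) = 0.278350
Call price V = S·N(d₁) − K·e^{−rT}·N(d₂) = 72.683306 − 59.511017 = 13.172289
φ(d₁) = (1/√(2π))·e^{−d₁²/2} = 0.383126
Γ = φ(d₁) / (S·σ·√T) = 0.006744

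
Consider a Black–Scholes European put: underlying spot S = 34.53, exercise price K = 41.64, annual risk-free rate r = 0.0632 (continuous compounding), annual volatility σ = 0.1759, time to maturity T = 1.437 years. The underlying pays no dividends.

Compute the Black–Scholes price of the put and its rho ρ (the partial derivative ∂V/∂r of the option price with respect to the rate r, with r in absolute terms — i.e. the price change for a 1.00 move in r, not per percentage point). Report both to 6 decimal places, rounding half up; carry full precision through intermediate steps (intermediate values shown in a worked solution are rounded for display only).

σ√T = 0.1759·√1.437 = 0.210860
d₁ = (ln(S/K) + (r+σ²/2)T) / (σ√T) = (ln(34.53/41.64) + (0.0632+0.1759²/2)·1.437) / 0.210860 = (-0.187233 + 0.113049) / 0.210860 = -0.351813
d₂ = d₁ − σ√T = -0.351813 − 0.210860 = -0.562673
e^{−rT} = e^{−0.0632·1.437} = 0.913184
N(−d₁) = 0.637511,  N(−d₂) = 0.713171
Put price V = K·e^{−rT}·N(−d₂) − S·N(−d₁) = 27.118313 − 22.013250 = 5.105063
ρ = −K·T·e^{−rT}·N(−d₂) = -38.969015

price = 5.105063
ρ = -38.969015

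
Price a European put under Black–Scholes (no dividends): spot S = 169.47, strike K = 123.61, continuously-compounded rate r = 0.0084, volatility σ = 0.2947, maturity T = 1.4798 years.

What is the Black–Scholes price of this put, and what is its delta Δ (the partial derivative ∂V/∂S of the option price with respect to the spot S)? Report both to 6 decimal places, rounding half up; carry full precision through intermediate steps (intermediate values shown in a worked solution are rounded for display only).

price = 4.989506
Δ = -0.136952

σ√T = 0.2947·√1.4798 = 0.358494
d₁ = (ln(S/K) + (r+σ²/2)T) / (σ√T) = (ln(169.47/123.61) + (0.0084+0.2947²/2)·1.4798) / 0.358494 = (0.315544 + 0.076689) / 0.358494 = 1.094116
d₂ = d₁ − σ√T = 1.094116 − 0.358494 = 0.735622
e^{−rT} = e^{−0.0084·1.4798} = 0.987647
N(−d₁) = 0.136952,  N(−d₂) = 0.230980
Put price V = K·e^{−rT}·N(−d₂) − S·N(−d₁) = 28.198782 − 23.209276 = 4.989506
Δ = −N(−d₁) = -0.136952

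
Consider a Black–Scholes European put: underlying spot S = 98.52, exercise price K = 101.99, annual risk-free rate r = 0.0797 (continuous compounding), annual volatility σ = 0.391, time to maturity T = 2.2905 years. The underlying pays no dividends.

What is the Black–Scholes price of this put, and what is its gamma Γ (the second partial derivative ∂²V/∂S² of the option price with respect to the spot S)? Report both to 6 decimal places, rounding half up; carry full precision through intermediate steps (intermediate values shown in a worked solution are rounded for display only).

price = 15.216161
Γ = 0.005896

σ√T = 0.391·√2.2905 = 0.591755
d₁ = (ln(S/K) + (r+σ²/2)T) / (σ√T) = (ln(98.52/101.99) + (0.0797+0.391²/2)·2.2905) / 0.591755 = (-0.034615 + 0.357640) / 0.591755 = 0.545876
d₂ = d₁ − σ√T = 0.545876 − 0.591755 = -0.045879
e^{−rT} = e^{−0.0797·2.2905} = 0.833141
N(−d₁) = 0.292576,  N(−d₂) = 0.518297
Put price V = K·e^{−rT}·N(−d₂) − S·N(−d₁) = 44.040720 − 28.824559 = 15.216161
φ(d₁) = (1/√(2π))·e^{−d₁²/2} = 0.343720
Γ = φ(d₁) / (S·σ·√T) = 0.005896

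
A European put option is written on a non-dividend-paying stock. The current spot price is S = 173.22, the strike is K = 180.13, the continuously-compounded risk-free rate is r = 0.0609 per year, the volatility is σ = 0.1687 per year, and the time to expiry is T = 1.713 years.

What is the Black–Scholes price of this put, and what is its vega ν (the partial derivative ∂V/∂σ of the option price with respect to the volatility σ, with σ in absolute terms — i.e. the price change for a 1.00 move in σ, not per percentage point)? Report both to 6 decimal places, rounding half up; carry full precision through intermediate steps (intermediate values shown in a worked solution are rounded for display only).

price = 9.914893
ν = 83.299635

σ√T = 0.1687·√1.713 = 0.220797
d₁ = (ln(S/K) + (r+σ²/2)T) / (σ√T) = (ln(173.22/180.13) + (0.0609+0.1687²/2)·1.713) / 0.220797 = (-0.039116 + 0.128697) / 0.220797 = 0.405716
d₂ = d₁ − σ√T = 0.405716 − 0.220797 = 0.184919
e^{−rT} = e^{−0.0609·1.713} = 0.900935
N(−d₁) = 0.342476,  N(−d₂) = 0.426646
Put price V = K·e^{−rT}·N(−d₂) − S·N(−d₁) = 69.238502 − 59.323609 = 9.914893
φ(d₁) = (1/√(2π))·e^{−d₁²/2} = 0.367423
ν = S·φ(d₁)·√T = 83.299635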